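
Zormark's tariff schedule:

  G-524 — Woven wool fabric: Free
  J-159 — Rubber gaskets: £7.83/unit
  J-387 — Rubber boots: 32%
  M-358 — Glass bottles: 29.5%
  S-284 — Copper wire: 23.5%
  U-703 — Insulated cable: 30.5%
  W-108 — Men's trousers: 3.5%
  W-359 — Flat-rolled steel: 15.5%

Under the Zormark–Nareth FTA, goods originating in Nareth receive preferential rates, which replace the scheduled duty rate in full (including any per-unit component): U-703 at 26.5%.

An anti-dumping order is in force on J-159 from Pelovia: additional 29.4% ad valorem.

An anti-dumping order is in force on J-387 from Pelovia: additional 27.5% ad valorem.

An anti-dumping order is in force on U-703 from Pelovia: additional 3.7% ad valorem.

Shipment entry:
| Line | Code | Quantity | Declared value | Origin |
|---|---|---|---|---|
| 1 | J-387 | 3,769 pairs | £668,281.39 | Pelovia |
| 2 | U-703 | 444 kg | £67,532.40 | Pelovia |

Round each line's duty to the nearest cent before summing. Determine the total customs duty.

Line 1 (J-387, Pelovia, 3,769 pairs, £668,281.39):
Base rate for J-387 is 32%.
Additional duty on J-387 from Pelovia: +27.5%. Applied ad valorem rate: 32% + 27.5% = 59.5%.
Duty = £668,281.39 × 59.5% = £397,627.43.
Line 2 (U-703, Pelovia, 444 kg, £67,532.40):
Base rate for U-703 is 30.5%.
U-703 has an FTA preferential rate, but origin Pelovia is not Nareth; base rate stands.
Additional duty on U-703 from Pelovia: +3.7%. Applied ad valorem rate: 30.5% + 3.7% = 34.2%.
Duty = £67,532.40 × 34.2% = £23,096.08.
Total = £397,627.43 + £23,096.08 = £420,723.51.

£420,723.51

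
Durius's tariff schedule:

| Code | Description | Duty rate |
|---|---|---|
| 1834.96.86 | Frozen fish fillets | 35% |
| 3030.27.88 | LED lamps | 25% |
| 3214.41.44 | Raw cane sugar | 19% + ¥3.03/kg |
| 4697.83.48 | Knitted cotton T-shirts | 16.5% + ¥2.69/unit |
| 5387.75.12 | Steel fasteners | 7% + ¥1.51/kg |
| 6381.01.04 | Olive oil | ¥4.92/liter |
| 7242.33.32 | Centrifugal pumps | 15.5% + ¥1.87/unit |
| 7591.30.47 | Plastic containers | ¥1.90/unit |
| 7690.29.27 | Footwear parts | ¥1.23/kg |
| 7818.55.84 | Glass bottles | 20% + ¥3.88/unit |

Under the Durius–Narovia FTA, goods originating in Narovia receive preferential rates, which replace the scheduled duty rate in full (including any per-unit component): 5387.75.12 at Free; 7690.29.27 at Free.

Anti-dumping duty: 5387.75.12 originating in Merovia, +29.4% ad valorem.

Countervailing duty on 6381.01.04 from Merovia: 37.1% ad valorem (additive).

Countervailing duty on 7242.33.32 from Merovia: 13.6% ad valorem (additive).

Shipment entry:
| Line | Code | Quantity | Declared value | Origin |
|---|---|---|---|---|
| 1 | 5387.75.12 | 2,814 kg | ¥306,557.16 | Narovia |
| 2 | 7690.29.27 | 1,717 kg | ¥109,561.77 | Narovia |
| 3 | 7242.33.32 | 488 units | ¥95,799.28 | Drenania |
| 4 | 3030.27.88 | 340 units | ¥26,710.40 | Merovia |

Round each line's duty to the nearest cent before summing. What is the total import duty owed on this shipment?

¥22,439.05

Line 1 (5387.75.12, Narovia, 2,814 kg, ¥306,557.16):
Base rate for 5387.75.12 is 7% + ¥1.51/kg.
Origin Narovia qualifies under the Durius–Narovia agreement and 5387.75.12 is covered: preferential rate Free applies instead.
The additional-duty order on 5387.75.12 targets Merovia, not Narovia; it does not apply.
Duty = ¥306,557.16 × 0% = ¥0.00.
Line 2 (7690.29.27, Narovia, 1,717 kg, ¥109,561.77):
Base rate for 7690.29.27 is ¥1.23/kg.
Origin Narovia qualifies under the Durius–Narovia agreement and 7690.29.27 is covered: preferential rate Free applies instead.
Duty = ¥109,561.77 × 0% = ¥0.00.
Line 3 (7242.33.32, Drenania, 488 units, ¥95,799.28):
Base rate for 7242.33.32 is 15.5% + ¥1.87/unit.
The additional-duty order on 7242.33.32 targets Merovia, not Drenania; it does not apply.
Duty = ¥95,799.28 × 15.5% + 488 × ¥1.87 = ¥15,761.45.
Line 4 (3030.27.88, Merovia, 340 units, ¥26,710.40):
Base rate for 3030.27.88 is 25%.
Duty = ¥26,710.40 × 25% = ¥6,677.60.
Total = ¥0.00 + ¥0.00 + ¥15,761.45 + ¥6,677.60 = ¥22,439.05.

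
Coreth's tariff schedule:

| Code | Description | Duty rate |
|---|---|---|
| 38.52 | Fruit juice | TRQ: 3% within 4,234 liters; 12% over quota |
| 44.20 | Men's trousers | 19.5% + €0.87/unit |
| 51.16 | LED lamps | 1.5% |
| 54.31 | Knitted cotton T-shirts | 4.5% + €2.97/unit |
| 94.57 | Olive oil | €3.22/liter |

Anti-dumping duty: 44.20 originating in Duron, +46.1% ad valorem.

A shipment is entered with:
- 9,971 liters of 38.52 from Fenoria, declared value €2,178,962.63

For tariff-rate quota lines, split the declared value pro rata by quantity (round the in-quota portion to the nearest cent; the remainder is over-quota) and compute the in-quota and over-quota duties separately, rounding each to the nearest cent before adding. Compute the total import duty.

€178,202.47

Line 1 (38.52, Fenoria, 9,971 liters, €2,178,962.63):
Code 38.52 is under a tariff-rate quota (threshold 4,234 liters). In-quota: 4,234 liters at 3%; over-quota: 5,737 liters at 12%.
Pro-rata value split: in-quota = €2,178,962.63 × 4,234/9,971 = €925,256.02; over-quota = €2,178,962.63 − €925,256.02 = €1,253,706.61.
In-quota duty = €925,256.02 × 3% = €27,757.68. Over-quota duty = €1,253,706.61 × 12% = €150,444.79.
Line duty = €27,757.68 + €150,444.79 = €178,202.47.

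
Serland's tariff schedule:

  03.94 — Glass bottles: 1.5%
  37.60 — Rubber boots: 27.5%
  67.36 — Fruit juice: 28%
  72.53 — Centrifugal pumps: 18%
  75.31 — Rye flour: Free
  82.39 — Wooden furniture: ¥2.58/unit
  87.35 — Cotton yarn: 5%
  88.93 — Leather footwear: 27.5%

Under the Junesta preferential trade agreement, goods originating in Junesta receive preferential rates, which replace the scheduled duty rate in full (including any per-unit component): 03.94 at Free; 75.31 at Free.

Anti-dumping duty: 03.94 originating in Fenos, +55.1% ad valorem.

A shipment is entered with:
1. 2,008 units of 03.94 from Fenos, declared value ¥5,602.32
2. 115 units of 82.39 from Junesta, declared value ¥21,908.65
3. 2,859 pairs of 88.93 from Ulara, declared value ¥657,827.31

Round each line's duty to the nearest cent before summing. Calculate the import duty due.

Line 1 (03.94, Fenos, 2,008 units, ¥5,602.32):
Base rate for 03.94 is 1.5%.
03.94 has an FTA preferential rate, but origin Fenos is not Junesta; base rate stands.
Additional duty on 03.94 from Fenos: +55.1%. Applied ad valorem rate: 1.5% + 55.1% = 56.6%.
Duty = ¥5,602.32 × 56.6% = ¥3,170.91.
Line 2 (82.39, Junesta, 115 units, ¥21,908.65):
Base rate for 82.39 is ¥2.58/unit.
Origin Junesta is the FTA partner but 82.39 is not on the preference list; base rate stands.
Duty = 115 × ¥2.58 = ¥296.70.
Line 3 (88.93, Ulara, 2,859 pairs, ¥657,827.31):
Base rate for 88.93 is 27.5%.
Duty = ¥657,827.31 × 27.5% = ¥180,902.51.
Total = ¥3,170.91 + ¥296.70 + ¥180,902.51 = ¥184,370.12.

¥184,370.12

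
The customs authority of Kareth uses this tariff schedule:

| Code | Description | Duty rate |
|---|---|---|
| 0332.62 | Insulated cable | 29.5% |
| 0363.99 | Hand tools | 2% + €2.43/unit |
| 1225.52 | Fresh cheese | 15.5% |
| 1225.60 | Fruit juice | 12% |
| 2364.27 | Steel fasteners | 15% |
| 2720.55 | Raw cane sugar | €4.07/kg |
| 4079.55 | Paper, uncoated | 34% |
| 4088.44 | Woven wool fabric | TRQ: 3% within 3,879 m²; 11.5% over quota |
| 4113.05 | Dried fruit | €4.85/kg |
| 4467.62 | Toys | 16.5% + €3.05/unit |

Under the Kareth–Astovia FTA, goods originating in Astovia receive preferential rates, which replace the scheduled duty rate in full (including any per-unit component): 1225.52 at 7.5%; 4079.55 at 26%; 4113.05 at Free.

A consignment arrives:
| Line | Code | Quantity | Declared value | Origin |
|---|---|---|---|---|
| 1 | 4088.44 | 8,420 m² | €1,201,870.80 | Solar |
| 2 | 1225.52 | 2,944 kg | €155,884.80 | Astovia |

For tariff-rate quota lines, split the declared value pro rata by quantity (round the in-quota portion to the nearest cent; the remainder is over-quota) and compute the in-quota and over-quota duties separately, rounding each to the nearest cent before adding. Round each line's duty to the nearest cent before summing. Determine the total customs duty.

€102,842.98

Line 1 (4088.44, Solar, 8,420 m², €1,201,870.80):
Code 4088.44 is under a tariff-rate quota (threshold 3,879 m²). In-quota: 3,879 m² at 3%; over-quota: 4,541 m² at 11.5%.
Pro-rata value split: in-quota = €1,201,870.80 × 3,879/8,420 = €553,688.46; over-quota = €1,201,870.80 − €553,688.46 = €648,182.34.
In-quota duty = €553,688.46 × 3% = €16,610.65. Over-quota duty = €648,182.34 × 11.5% = €74,540.97.
Line duty = €16,610.65 + €74,540.97 = €91,151.62.
Line 2 (1225.52, Astovia, 2,944 kg, €155,884.80):
Base rate for 1225.52 is 15.5%.
Origin Astovia qualifies under the Kareth–Astovia agreement and 1225.52 is covered: preferential rate 7.5% applies instead.
Duty = €155,884.80 × 7.5% = €11,691.36.
Total = €91,151.62 + €11,691.36 = €102,842.98.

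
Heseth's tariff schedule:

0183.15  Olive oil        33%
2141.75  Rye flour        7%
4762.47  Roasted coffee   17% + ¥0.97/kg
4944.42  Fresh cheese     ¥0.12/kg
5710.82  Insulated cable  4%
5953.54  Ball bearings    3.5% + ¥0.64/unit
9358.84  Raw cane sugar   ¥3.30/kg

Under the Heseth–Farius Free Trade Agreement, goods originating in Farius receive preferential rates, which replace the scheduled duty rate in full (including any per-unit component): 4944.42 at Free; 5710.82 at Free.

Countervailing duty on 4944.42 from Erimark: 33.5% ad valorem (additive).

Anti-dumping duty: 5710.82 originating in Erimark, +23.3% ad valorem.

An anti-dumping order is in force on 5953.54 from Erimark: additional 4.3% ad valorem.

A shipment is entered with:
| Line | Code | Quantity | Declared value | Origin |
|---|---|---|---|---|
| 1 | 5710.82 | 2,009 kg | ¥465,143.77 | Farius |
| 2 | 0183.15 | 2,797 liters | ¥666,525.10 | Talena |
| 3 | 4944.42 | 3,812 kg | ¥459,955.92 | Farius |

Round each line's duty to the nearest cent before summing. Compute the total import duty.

¥219,953.28

Line 1 (5710.82, Farius, 2,009 kg, ¥465,143.77):
Base rate for 5710.82 is 4%.
Origin Farius qualifies under the Heseth–Farius agreement and 5710.82 is covered: preferential rate Free applies instead.
The additional-duty order on 5710.82 targets Erimark, not Farius; it does not apply.
Duty = ¥465,143.77 × 0% = ¥0.00.
Line 2 (0183.15, Talena, 2,797 liters, ¥666,525.10):
Base rate for 0183.15 is 33%.
Duty = ¥666,525.10 × 33% = ¥219,953.28.
Line 3 (4944.42, Farius, 3,812 kg, ¥459,955.92):
Base rate for 4944.42 is ¥0.12/kg.
Origin Farius qualifies under the Heseth–Farius agreement and 4944.42 is covered: preferential rate Free applies instead.
The additional-duty order on 4944.42 targets Erimark, not Farius; it does not apply.
Duty = ¥459,955.92 × 0% = ¥0.00.
Total = ¥0.00 + ¥219,953.28 + ¥0.00 = ¥219,953.28.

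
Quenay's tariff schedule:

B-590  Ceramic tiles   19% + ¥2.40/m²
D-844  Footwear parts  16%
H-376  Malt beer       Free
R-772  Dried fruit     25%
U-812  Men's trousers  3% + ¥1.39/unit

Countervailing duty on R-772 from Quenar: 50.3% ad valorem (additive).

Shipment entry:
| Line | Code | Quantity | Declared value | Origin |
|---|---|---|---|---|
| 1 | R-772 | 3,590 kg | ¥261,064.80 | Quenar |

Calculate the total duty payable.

¥196,581.79

Line 1 (R-772, Quenar, 3,590 kg, ¥261,064.80):
Base rate for R-772 is 25%.
Additional duty on R-772 from Quenar: +50.3%. Applied ad valorem rate: 25% + 50.3% = 75.3%.
Duty = ¥261,064.80 × 75.3% = ¥196,581.79.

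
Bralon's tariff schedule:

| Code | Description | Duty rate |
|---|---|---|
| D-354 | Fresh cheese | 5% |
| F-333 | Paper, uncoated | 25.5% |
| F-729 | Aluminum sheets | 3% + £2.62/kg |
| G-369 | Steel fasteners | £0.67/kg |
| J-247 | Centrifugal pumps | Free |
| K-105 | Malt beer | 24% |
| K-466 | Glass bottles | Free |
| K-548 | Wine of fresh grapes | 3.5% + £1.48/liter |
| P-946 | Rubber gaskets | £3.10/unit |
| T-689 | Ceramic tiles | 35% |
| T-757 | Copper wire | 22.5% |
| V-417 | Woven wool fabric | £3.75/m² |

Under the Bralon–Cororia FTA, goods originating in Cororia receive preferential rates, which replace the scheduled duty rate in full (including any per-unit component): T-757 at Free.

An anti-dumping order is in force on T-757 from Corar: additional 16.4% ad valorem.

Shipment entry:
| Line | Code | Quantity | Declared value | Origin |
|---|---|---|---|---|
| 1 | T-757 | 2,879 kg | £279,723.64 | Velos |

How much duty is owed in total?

Line 1 (T-757, Velos, 2,879 kg, £279,723.64):
Base rate for T-757 is 22.5%.
T-757 has an FTA preferential rate, but origin Velos is not Cororia; base rate stands.
The additional-duty order on T-757 targets Corar, not Velos; it does not apply.
Duty = £279,723.64 × 22.5% = £62,937.82.

£62,937.82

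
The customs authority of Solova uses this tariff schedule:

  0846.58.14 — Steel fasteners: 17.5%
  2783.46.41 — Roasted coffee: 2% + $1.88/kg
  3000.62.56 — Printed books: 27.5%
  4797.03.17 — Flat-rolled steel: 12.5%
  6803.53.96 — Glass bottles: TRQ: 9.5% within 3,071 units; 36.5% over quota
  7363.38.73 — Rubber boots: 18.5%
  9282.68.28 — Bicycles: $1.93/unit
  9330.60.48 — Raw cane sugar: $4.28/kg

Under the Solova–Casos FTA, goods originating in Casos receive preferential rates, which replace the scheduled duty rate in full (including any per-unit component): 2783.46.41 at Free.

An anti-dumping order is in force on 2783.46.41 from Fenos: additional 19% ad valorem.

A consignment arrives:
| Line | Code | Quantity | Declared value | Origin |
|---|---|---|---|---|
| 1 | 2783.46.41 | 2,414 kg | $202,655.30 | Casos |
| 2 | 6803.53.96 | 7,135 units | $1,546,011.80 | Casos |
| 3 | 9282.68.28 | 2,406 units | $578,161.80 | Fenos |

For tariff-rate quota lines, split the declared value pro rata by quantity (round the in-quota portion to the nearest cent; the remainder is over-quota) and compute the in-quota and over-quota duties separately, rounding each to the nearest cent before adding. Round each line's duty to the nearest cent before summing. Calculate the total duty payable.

$389,273.33

Line 1 (2783.46.41, Casos, 2,414 kg, $202,655.30):
Base rate for 2783.46.41 is 2% + $1.88/kg.
Origin Casos qualifies under the Solova–Casos agreement and 2783.46.41 is covered: preferential rate Free applies instead.
The additional-duty order on 2783.46.41 targets Fenos, not Casos; it does not apply.
Duty = $202,655.30 × 0% = $0.00.
Line 2 (6803.53.96, Casos, 7,135 units, $1,546,011.80):
Code 6803.53.96 is under a tariff-rate quota (threshold 3,071 units). In-quota: 3,071 units at 9.5%; over-quota: 4,064 units at 36.5%.
Pro-rata value split: in-quota = $1,546,011.80 × 3,071/7,135 = $665,424.28; over-quota = $1,546,011.80 − $665,424.28 = $880,587.52.
In-quota duty = $665,424.28 × 9.5% = $63,215.31. Over-quota duty = $880,587.52 × 36.5% = $321,414.44.
Line duty = $63,215.31 + $321,414.44 = $384,629.75.
Line 3 (9282.68.28, Fenos, 2,406 units, $578,161.80):
Base rate for 9282.68.28 is $1.93/unit.
Duty = 2,406 × $1.93 = $4,643.58.
Total = $0.00 + $384,629.75 + $4,643.58 = $389,273.33.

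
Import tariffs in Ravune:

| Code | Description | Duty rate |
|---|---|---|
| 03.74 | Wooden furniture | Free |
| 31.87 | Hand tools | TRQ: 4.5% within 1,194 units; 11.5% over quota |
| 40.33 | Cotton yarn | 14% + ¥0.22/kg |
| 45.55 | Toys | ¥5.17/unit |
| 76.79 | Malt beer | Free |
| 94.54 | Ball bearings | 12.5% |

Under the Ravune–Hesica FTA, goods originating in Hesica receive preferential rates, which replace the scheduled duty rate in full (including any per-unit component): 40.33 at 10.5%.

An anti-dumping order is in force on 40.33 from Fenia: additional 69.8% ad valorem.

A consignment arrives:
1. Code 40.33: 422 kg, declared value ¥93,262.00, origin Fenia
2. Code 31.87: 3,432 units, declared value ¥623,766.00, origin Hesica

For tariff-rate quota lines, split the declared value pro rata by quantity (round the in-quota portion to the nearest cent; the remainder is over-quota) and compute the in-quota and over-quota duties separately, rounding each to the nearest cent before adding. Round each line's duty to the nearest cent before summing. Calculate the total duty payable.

Line 1 (40.33, Fenia, 422 kg, ¥93,262.00):
Base rate for 40.33 is 14% + ¥0.22/kg.
40.33 has an FTA preferential rate, but origin Fenia is not Hesica; base rate stands.
Additional duty on 40.33 from Fenia: +69.8%. Applied ad valorem rate: 14% + 69.8% = 83.8%.
Duty = ¥93,262.00 × 83.8% + 422 × ¥0.22 = ¥78,246.40.
Line 2 (31.87, Hesica, 3,432 units, ¥623,766.00):
Code 31.87 is under a tariff-rate quota (threshold 1,194 units). In-quota: 1,194 units at 4.5%; over-quota: 2,238 units at 11.5%.
Pro-rata value split: in-quota = ¥623,766.00 × 1,194/3,432 = ¥217,009.50; over-quota = ¥623,766.00 − ¥217,009.50 = ¥406,756.50.
In-quota duty = ¥217,009.50 × 4.5% = ¥9,765.43. Over-quota duty = ¥406,756.50 × 11.5% = ¥46,777.00.
Line duty = ¥9,765.43 + ¥46,777.00 = ¥56,542.43.
Total = ¥78,246.40 + ¥56,542.43 = ¥134,788.83.

¥134,788.83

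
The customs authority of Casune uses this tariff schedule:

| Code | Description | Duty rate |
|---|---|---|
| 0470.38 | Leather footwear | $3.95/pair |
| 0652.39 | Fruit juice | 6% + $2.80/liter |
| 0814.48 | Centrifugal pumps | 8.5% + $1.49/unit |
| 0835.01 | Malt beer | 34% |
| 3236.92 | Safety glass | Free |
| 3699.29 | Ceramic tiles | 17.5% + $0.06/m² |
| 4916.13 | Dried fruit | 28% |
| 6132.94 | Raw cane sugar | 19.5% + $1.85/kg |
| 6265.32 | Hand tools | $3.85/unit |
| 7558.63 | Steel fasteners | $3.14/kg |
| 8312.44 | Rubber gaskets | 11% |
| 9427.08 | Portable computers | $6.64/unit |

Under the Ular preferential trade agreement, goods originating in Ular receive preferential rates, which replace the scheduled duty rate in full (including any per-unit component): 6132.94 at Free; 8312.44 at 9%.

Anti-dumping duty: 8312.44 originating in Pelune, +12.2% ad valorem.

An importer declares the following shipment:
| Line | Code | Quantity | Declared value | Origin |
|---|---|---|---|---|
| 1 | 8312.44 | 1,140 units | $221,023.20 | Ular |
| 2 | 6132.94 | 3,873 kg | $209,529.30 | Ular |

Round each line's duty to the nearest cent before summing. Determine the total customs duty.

$19,892.09

Line 1 (8312.44, Ular, 1,140 units, $221,023.20):
Base rate for 8312.44 is 11%.
Origin Ular qualifies under the Casune–Ular agreement and 8312.44 is covered: preferential rate 9% applies instead.
The additional-duty order on 8312.44 targets Pelune, not Ular; it does not apply.
Duty = $221,023.20 × 9% = $19,892.09.
Line 2 (6132.94, Ular, 3,873 kg, $209,529.30):
Base rate for 6132.94 is 19.5% + $1.85/kg.
Origin Ular qualifies under the Casune–Ular agreement and 6132.94 is covered: preferential rate Free applies instead.
Duty = $209,529.30 × 0% = $0.00.
Total = $19,892.09 + $0.00 = $19,892.09.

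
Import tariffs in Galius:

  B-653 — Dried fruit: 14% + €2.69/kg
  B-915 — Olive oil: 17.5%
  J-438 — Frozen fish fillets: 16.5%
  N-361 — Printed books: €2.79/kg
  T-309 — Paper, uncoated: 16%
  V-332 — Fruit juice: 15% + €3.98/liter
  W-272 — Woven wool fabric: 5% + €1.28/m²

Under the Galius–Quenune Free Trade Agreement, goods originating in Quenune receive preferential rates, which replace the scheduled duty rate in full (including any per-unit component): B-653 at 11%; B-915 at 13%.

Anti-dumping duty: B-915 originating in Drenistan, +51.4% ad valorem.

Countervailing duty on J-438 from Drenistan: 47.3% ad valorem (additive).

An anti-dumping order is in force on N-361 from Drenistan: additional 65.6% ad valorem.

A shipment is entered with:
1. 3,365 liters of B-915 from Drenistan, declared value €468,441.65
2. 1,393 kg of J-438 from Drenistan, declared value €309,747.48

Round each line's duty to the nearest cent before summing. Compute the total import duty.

Line 1 (B-915, Drenistan, 3,365 liters, €468,441.65):
Base rate for B-915 is 17.5%.
B-915 has an FTA preferential rate, but origin Drenistan is not Quenune; base rate stands.
Additional duty on B-915 from Drenistan: +51.4%. Applied ad valorem rate: 17.5% + 51.4% = 68.9%.
Duty = €468,441.65 × 68.9% = €322,756.30.
Line 2 (J-438, Drenistan, 1,393 kg, €309,747.48):
Base rate for J-438 is 16.5%.
Additional duty on J-438 from Drenistan: +47.3%. Applied ad valorem rate: 16.5% + 47.3% = 63.8%.
Duty = €309,747.48 × 63.8% = €197,618.89.
Total = €322,756.30 + €197,618.89 = €520,375.19.

€520,375.19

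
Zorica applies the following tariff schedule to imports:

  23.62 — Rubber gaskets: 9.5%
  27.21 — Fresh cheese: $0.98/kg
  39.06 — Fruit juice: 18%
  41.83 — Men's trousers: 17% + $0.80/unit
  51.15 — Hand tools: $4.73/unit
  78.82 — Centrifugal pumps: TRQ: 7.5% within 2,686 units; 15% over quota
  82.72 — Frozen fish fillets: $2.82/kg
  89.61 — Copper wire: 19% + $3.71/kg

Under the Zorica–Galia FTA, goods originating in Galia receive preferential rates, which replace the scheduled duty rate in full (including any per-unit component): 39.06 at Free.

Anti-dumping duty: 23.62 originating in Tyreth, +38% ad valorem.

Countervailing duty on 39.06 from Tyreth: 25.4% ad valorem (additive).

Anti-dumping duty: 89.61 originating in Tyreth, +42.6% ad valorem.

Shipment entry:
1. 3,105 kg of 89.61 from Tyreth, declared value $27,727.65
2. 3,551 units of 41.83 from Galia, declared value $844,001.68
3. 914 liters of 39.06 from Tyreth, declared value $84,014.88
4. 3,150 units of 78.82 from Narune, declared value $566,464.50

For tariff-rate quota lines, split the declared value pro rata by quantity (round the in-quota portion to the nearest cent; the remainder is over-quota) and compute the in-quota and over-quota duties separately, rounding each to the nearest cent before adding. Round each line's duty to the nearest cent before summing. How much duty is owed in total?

Line 1 (89.61, Tyreth, 3,105 kg, $27,727.65):
Base rate for 89.61 is 19% + $3.71/kg.
Additional duty on 89.61 from Tyreth: +42.6%. Applied ad valorem rate: 19% + 42.6% = 61.6%.
Duty = $27,727.65 × 61.6% + 3,105 × $3.71 = $28,599.78.
Line 2 (41.83, Galia, 3,551 units, $844,001.68):
Base rate for 41.83 is 17% + $0.80/unit.
Origin Galia is the FTA partner but 41.83 is not on the preference list; base rate stands.
Duty = $844,001.68 × 17% + 3,551 × $0.80 = $146,321.09.
Line 3 (39.06, Tyreth, 914 liters, $84,014.88):
Base rate for 39.06 is 18%.
39.06 has an FTA preferential rate, but origin Tyreth is not Galia; base rate stands.
Additional duty on 39.06 from Tyreth: +25.4%. Applied ad valorem rate: 18% + 25.4% = 43.4%.
Duty = $84,014.88 × 43.4% = $36,462.46.
Line 4 (78.82, Narune, 3,150 units, $566,464.50):
Code 78.82 is under a tariff-rate quota (threshold 2,686 units). In-quota: 2,686 units at 7.5%; over-quota: 464 units at 15%.
Pro-rata value split: in-quota = $566,464.50 × 2,686/3,150 = $483,023.38; over-quota = $566,464.50 − $483,023.38 = $83,441.12.
In-quota duty = $483,023.38 × 7.5% = $36,226.75. Over-quota duty = $83,441.12 × 15% = $12,516.17.
Line duty = $36,226.75 + $12,516.17 = $48,742.92.
Total = $28,599.78 + $146,321.09 + $36,462.46 + $48,742.92 = $260,126.25.

$260,126.25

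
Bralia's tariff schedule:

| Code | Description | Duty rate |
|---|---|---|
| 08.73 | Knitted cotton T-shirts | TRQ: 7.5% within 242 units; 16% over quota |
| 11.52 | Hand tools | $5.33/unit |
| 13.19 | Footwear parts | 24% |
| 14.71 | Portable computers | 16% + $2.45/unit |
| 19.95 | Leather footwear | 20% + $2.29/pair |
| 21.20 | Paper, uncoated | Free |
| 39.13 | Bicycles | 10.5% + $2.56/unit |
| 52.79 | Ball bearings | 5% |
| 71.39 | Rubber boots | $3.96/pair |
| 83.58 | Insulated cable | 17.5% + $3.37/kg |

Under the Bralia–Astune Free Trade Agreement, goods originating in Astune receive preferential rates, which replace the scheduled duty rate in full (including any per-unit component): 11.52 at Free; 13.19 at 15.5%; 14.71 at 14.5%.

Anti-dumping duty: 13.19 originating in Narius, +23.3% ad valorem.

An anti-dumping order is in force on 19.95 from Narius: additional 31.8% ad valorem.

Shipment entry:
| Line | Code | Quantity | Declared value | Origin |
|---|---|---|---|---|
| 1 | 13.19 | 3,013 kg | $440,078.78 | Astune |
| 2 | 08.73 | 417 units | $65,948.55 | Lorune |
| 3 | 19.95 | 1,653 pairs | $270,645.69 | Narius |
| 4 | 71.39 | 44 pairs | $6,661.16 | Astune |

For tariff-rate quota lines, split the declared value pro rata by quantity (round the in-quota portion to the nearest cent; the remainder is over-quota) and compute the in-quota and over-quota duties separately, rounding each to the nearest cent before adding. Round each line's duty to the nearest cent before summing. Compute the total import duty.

Line 1 (13.19, Astune, 3,013 kg, $440,078.78):
Base rate for 13.19 is 24%.
Origin Astune qualifies under the Bralia–Astune agreement and 13.19 is covered: preferential rate 15.5% applies instead.
The additional-duty order on 13.19 targets Narius, not Astune; it does not apply.
Duty = $440,078.78 × 15.5% = $68,212.21.
Line 2 (08.73, Lorune, 417 units, $65,948.55):
Code 08.73 is under a tariff-rate quota (threshold 242 units). In-quota: 242 units at 7.5%; over-quota: 175 units at 16%.
Pro-rata value split: in-quota = $65,948.55 × 242/417 = $38,272.30; over-quota = $65,948.55 − $38,272.30 = $27,676.25.
In-quota duty = $38,272.30 × 7.5% = $2,870.42. Over-quota duty = $27,676.25 × 16% = $4,428.20.
Line duty = $2,870.42 + $4,428.20 = $7,298.62.
Line 3 (19.95, Narius, 1,653 pairs, $270,645.69):
Base rate for 19.95 is 20% + $2.29/pair.
Additional duty on 19.95 from Narius: +31.8%. Applied ad valorem rate: 20% + 31.8% = 51.8%.
Duty = $270,645.69 × 51.8% + 1,653 × $2.29 = $143,979.84.
Line 4 (71.39, Astune, 44 pairs, $6,661.16):
Base rate for 71.39 is $3.96/pair.
Origin Astune is the FTA partner but 71.39 is not on the preference list; base rate stands.
Duty = 44 × $3.96 = $174.24.
Total = $68,212.21 + $7,298.62 + $143,979.84 + $174.24 = $219,664.91.

$219,664.91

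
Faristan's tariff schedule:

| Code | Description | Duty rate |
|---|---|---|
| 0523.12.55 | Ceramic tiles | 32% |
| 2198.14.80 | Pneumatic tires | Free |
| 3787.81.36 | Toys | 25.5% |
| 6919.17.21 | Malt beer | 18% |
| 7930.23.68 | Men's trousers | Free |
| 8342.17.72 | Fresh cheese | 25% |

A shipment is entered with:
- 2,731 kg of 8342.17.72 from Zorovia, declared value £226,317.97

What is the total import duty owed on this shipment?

£56,579.49

Line 1 (8342.17.72, Zorovia, 2,731 kg, £226,317.97):
Base rate for 8342.17.72 is 25%.
Duty = £226,317.97 × 25% = £56,579.49.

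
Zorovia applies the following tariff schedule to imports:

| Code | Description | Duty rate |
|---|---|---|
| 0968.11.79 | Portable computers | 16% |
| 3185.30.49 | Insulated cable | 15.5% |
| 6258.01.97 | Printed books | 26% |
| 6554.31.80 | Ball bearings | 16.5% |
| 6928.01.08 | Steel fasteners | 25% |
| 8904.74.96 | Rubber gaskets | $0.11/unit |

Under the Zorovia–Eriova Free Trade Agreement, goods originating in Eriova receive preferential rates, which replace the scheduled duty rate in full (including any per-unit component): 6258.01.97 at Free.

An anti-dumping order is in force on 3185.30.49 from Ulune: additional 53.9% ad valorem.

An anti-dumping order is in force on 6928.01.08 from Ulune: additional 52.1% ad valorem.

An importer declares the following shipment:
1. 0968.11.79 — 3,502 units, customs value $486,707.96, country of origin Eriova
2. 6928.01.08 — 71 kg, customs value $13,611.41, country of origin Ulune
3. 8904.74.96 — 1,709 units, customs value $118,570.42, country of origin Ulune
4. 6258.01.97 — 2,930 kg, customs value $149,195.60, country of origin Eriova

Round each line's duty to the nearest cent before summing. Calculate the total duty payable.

$88,555.66

Line 1 (0968.11.79, Eriova, 3,502 units, $486,707.96):
Base rate for 0968.11.79 is 16%.
Origin Eriova is the FTA partner but 0968.11.79 is not on the preference list; base rate stands.
Duty = $486,707.96 × 16% = $77,873.27.
Line 2 (6928.01.08, Ulune, 71 kg, $13,611.41):
Base rate for 6928.01.08 is 25%.
Additional duty on 6928.01.08 from Ulune: +52.1%. Applied ad valorem rate: 25% + 52.1% = 77.1%.
Duty = $13,611.41 × 77.1% = $10,494.40.
Line 3 (8904.74.96, Ulune, 1,709 units, $118,570.42):
Base rate for 8904.74.96 is $0.11/unit.
Duty = 1,709 × $0.11 = $187.99.
Line 4 (6258.01.97, Eriova, 2,930 kg, $149,195.60):
Base rate for 6258.01.97 is 26%.
Origin Eriova qualifies under the Zorovia–Eriova agreement and 6258.01.97 is covered: preferential rate Free applies instead.
Duty = $149,195.60 × 0% = $0.00.
Total = $77,873.27 + $10,494.40 + $187.99 + $0.00 = $88,555.66.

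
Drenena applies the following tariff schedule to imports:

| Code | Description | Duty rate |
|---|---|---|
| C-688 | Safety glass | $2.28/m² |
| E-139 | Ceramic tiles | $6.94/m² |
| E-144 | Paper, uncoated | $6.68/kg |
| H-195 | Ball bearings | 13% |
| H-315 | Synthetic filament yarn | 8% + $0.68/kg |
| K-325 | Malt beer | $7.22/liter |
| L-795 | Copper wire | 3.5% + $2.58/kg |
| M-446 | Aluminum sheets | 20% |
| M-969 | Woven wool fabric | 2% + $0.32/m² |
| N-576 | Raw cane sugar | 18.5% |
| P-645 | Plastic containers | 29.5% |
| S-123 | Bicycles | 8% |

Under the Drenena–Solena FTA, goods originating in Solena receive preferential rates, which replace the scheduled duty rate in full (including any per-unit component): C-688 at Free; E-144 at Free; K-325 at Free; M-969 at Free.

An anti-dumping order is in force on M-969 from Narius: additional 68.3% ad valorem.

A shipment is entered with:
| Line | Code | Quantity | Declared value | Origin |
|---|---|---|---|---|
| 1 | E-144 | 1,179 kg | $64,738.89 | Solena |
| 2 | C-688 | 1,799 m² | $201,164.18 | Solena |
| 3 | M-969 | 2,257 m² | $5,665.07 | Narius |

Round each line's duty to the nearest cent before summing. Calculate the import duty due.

Line 1 (E-144, Solena, 1,179 kg, $64,738.89):
Base rate for E-144 is $6.68/kg.
Origin Solena qualifies under the Drenena–Solena agreement and E-144 is covered: preferential rate Free applies instead.
Duty = $64,738.89 × 0% = $0.00.
Line 2 (C-688, Solena, 1,799 m², $201,164.18):
Base rate for C-688 is $2.28/m².
Origin Solena qualifies under the Drenena–Solena agreement and C-688 is covered: preferential rate Free applies instead.
Duty = $201,164.18 × 0% = $0.00.
Line 3 (M-969, Narius, 2,257 m², $5,665.07):
Base rate for M-969 is 2% + $0.32/m².
M-969 has an FTA preferential rate, but origin Narius is not Solena; base rate stands.
Additional duty on M-969 from Narius: +68.3%. Applied ad valorem rate: 2% + 68.3% = 70.3%.
Duty = $5,665.07 × 70.3% + 2,257 × $0.32 = $4,704.78.
Total = $0.00 + $0.00 + $4,704.78 = $4,704.78.

$4,704.78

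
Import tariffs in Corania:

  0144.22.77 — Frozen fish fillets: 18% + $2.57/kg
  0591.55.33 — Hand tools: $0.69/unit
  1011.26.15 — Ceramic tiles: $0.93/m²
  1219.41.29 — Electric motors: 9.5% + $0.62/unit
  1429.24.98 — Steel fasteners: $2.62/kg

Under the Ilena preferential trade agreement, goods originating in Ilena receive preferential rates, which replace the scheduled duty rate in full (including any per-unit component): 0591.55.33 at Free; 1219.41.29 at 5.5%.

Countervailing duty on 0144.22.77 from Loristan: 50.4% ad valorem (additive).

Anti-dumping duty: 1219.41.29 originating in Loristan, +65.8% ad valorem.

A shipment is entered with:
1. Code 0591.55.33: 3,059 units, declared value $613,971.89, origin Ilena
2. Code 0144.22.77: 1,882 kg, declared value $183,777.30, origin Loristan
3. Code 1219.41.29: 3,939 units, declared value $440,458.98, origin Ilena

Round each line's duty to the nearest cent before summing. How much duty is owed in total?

$154,765.65

Line 1 (0591.55.33, Ilena, 3,059 units, $613,971.89):
Base rate for 0591.55.33 is $0.69/unit.
Origin Ilena qualifies under the Corania–Ilena agreement and 0591.55.33 is covered: preferential rate Free applies instead.
Duty = $613,971.89 × 0% = $0.00.
Line 2 (0144.22.77, Loristan, 1,882 kg, $183,777.30):
Base rate for 0144.22.77 is 18% + $2.57/kg.
Additional duty on 0144.22.77 from Loristan: +50.4%. Applied ad valorem rate: 18% + 50.4% = 68.4%.
Duty = $183,777.30 × 68.4% + 1,882 × $2.57 = $130,540.41.
Line 3 (1219.41.29, Ilena, 3,939 units, $440,458.98):
Base rate for 1219.41.29 is 9.5% + $0.62/unit.
Origin Ilena qualifies under the Corania–Ilena agreement and 1219.41.29 is covered: preferential rate 5.5% applies instead.
The additional-duty order on 1219.41.29 targets Loristan, not Ilena; it does not apply.
Duty = $440,458.98 × 5.5% = $24,225.24.
Total = $0.00 + $130,540.41 + $24,225.24 = $154,765.65.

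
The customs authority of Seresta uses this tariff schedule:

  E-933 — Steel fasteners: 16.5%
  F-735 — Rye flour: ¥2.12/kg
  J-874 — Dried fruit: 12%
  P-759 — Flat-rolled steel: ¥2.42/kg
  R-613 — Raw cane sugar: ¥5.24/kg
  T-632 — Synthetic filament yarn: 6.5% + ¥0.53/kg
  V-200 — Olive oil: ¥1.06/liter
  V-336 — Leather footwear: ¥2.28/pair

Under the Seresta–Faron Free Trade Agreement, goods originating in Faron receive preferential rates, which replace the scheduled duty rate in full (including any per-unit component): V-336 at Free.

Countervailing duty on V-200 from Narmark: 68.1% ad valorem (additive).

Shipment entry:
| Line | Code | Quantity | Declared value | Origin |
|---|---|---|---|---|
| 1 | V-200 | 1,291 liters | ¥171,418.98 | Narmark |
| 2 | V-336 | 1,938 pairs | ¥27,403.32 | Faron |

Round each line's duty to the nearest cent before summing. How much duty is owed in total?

Line 1 (V-200, Narmark, 1,291 liters, ¥171,418.98):
Base rate for V-200 is ¥1.06/liter.
Additional duty on V-200 from Narmark: +68.1% ad valorem. Applied ad valorem rate = 68.1%.
Duty = ¥171,418.98 × 68.1% + 1,291 × ¥1.06 = ¥118,104.79.
Line 2 (V-336, Faron, 1,938 pairs, ¥27,403.32):
Base rate for V-336 is ¥2.28/pair.
Origin Faron qualifies under the Seresta–Faron agreement and V-336 is covered: preferential rate Free applies instead.
Duty = ¥27,403.32 × 0% = ¥0.00.
Total = ¥118,104.79 + ¥0.00 = ¥118,104.79.

¥118,104.79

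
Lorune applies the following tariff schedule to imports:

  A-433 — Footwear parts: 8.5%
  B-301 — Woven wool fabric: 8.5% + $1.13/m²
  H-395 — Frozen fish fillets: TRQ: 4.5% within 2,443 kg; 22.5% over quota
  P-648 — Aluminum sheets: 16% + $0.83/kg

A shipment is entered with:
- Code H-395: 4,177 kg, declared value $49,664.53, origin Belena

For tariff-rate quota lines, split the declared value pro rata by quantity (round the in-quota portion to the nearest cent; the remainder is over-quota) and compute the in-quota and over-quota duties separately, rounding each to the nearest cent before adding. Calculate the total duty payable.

$5,946.01

Line 1 (H-395, Belena, 4,177 kg, $49,664.53):
Code H-395 is under a tariff-rate quota (threshold 2,443 kg). In-quota: 2,443 kg at 4.5%; over-quota: 1,734 kg at 22.5%.
Pro-rata value split: in-quota = $49,664.53 × 2,443/4,177 = $29,047.27; over-quota = $49,664.53 − $29,047.27 = $20,617.26.
In-quota duty = $29,047.27 × 4.5% = $1,307.13. Over-quota duty = $20,617.26 × 22.5% = $4,638.88.
Line duty = $1,307.13 + $4,638.88 = $5,946.01.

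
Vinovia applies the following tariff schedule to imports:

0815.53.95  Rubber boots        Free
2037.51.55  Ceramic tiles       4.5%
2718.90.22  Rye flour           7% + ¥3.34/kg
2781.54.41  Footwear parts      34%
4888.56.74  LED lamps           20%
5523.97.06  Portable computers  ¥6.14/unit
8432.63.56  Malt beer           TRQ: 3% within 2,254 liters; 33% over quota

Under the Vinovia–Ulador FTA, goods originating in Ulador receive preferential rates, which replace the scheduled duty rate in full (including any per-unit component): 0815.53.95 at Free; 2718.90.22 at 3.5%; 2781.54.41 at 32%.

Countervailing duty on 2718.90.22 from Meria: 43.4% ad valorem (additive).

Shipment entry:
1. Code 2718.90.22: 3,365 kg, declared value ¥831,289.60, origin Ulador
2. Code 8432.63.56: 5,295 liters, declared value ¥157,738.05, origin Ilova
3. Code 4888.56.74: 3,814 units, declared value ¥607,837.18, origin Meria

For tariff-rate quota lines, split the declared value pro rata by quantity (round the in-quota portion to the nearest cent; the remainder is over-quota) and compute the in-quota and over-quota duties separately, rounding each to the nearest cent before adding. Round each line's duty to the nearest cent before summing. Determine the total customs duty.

¥182,572.14

Line 1 (2718.90.22, Ulador, 3,365 kg, ¥831,289.60):
Base rate for 2718.90.22 is 7% + ¥3.34/kg.
Origin Ulador qualifies under the Vinovia–Ulador agreement and 2718.90.22 is covered: preferential rate 3.5% applies instead.
The additional-duty order on 2718.90.22 targets Meria, not Ulador; it does not apply.
Duty = ¥831,289.60 × 3.5% = ¥29,095.14.
Line 2 (8432.63.56, Ilova, 5,295 liters, ¥157,738.05):
Code 8432.63.56 is under a tariff-rate quota (threshold 2,254 liters). In-quota: 2,254 liters at 3%; over-quota: 3,041 liters at 33%.
Pro-rata value split: in-quota = ¥157,738.05 × 2,254/5,295 = ¥67,146.66; over-quota = ¥157,738.05 − ¥67,146.66 = ¥90,591.39.
In-quota duty = ¥67,146.66 × 3% = ¥2,014.40. Over-quota duty = ¥90,591.39 × 33% = ¥29,895.16.
Line duty = ¥2,014.40 + ¥29,895.16 = ¥31,909.56.
Line 3 (4888.56.74, Meria, 3,814 units, ¥607,837.18):
Base rate for 4888.56.74 is 20%.
Duty = ¥607,837.18 × 20% = ¥121,567.44.
Total = ¥29,095.14 + ¥31,909.56 + ¥121,567.44 = ¥182,572.14.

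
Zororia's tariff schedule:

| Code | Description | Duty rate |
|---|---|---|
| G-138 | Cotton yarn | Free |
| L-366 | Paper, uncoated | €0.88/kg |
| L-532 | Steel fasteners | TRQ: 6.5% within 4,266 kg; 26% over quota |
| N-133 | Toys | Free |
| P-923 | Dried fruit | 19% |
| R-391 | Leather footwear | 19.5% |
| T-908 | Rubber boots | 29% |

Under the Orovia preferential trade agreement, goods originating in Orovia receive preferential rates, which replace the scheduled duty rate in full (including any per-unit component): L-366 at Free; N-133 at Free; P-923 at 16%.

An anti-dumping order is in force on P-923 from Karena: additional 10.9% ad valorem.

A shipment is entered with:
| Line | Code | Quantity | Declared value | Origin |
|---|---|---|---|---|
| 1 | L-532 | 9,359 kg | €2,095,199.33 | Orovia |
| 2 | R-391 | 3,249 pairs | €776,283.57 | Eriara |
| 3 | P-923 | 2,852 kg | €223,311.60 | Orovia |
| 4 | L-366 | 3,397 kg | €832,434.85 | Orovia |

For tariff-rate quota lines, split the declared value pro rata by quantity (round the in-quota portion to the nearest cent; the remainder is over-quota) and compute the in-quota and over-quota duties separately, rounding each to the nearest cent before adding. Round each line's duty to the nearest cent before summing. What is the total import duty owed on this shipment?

€545,626.25

Line 1 (L-532, Orovia, 9,359 kg, €2,095,199.33):
Code L-532 is under a tariff-rate quota (threshold 4,266 kg). In-quota: 4,266 kg at 6.5%; over-quota: 5,093 kg at 26%.
Pro-rata value split: in-quota = €2,095,199.33 × 4,266/9,359 = €955,029.42; over-quota = €2,095,199.33 − €955,029.42 = €1,140,169.91.
In-quota duty = €955,029.42 × 6.5% = €62,076.91. Over-quota duty = €1,140,169.91 × 26% = €296,444.18.
Line duty = €62,076.91 + €296,444.18 = €358,521.09.
Line 2 (R-391, Eriara, 3,249 pairs, €776,283.57):
Base rate for R-391 is 19.5%.
Duty = €776,283.57 × 19.5% = €151,375.30.
Line 3 (P-923, Orovia, 2,852 kg, €223,311.60):
Base rate for P-923 is 19%.
Origin Orovia qualifies under the Zororia–Orovia agreement and P-923 is covered: preferential rate 16% applies instead.
The additional-duty order on P-923 targets Karena, not Orovia; it does not apply.
Duty = €223,311.60 × 16% = €35,729.86.
Line 4 (L-366, Orovia, 3,397 kg, €832,434.85):
Base rate for L-366 is €0.88/kg.
Origin Orovia qualifies under the Zororia–Orovia agreement and L-366 is covered: preferential rate Free applies instead.
Duty = €832,434.85 × 0% = €0.00.
Total = €358,521.09 + €151,375.30 + €35,729.86 + €0.00 = €545,626.25.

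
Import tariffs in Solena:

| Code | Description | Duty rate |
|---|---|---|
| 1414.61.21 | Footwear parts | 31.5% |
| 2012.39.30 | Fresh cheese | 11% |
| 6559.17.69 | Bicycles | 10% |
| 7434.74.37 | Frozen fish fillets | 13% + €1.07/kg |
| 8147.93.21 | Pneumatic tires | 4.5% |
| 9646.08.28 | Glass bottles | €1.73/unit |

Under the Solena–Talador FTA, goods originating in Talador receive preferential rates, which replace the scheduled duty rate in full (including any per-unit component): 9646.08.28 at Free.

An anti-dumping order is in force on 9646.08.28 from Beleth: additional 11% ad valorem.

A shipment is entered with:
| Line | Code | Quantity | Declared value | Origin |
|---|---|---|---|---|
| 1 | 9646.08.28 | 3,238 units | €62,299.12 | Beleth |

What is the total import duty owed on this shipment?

Line 1 (9646.08.28, Beleth, 3,238 units, €62,299.12):
Base rate for 9646.08.28 is €1.73/unit.
9646.08.28 has an FTA preferential rate, but origin Beleth is not Talador; base rate stands.
Additional duty on 9646.08.28 from Beleth: +11% ad valorem. Applied ad valorem rate = 11%.
Duty = €62,299.12 × 11% + 3,238 × €1.73 = €12,454.64.

€12,454.64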